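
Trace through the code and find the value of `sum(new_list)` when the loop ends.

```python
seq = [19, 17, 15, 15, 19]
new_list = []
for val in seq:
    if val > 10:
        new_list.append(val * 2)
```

Let's trace through this code step by step.

Initialize: seq = [19, 17, 15, 15, 19]
Initialize: new_list = []
Entering loop: for val in seq:
After iteration 1: val = 19, new_list = [38]
After iteration 2: val = 17, new_list = [38, 34]
After iteration 3: val = 15, new_list = [38, 34, 30]
After iteration 4: val = 15, new_list = [38, 34, 30, 30]
After iteration 5: val = 19, new_list = [38, 34, 30, 30, 38]
Loop ends.
sum(new_list) = 170

Final answer: 170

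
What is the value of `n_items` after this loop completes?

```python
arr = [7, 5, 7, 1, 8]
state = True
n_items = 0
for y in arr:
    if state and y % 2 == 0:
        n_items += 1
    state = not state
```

Let's trace through this code step by step.

Initialize: arr = [7, 5, 7, 1, 8]
Initialize: state = True
Initialize: n_items = 0
Entering loop: for y in arr:
After iteration 1: y = 7, state = False, n_items = 0
After iteration 2: y = 5, state = True, n_items = 0
After iteration 3: y = 7, state = False, n_items = 0
After iteration 4: y = 1, state = True, n_items = 0
After iteration 5: y = 8, state = False, n_items = 1
Loop ends.

Final answer: 1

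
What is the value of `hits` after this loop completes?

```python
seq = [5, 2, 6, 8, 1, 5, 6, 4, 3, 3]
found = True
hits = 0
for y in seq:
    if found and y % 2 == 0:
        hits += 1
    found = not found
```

Let's trace through this code step by step.

Initialize: seq = [5, 2, 6, 8, 1, 5, 6, 4, 3, 3]
Initialize: found = True
Initialize: hits = 0
Entering loop: for y in seq:
After iteration 1: y = 5, found = False, hits = 0
After iteration 2: y = 2, found = True, hits = 0
After iteration 3: y = 6, found = False, hits = 1
After iteration 4: y = 8, found = True, hits = 1
After iteration 5: y = 1, found = False, hits = 1
After iteration 6: y = 5, found = True, hits = 1
After iteration 7: y = 6, found = False, hits = 2
After iteration 8: y = 4, found = True, hits = 2
After iteration 9: y = 3, found = False, hits = 2
After iteration 10: y = 3, found = True, hits = 2
Loop ends.

Final answer: 2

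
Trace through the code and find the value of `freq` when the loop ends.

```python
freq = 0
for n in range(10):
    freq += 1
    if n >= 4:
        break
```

Let's trace through this code step by step.

Initialize: freq = 0
Entering loop: for n in range(10):
After iteration 1: n = 0, freq = 1
After iteration 2: n = 1, freq = 2
After iteration 3: n = 2, freq = 3
After iteration 4: n = 3, freq = 4
After iteration 5: n = 4, freq = 5
Loop ends.

Final answer: 5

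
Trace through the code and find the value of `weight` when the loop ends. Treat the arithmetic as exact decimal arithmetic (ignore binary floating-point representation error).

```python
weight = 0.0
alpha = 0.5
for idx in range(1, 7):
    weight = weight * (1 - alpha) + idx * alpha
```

Let's trace through this code step by step.

Initialize: weight = 0.0
Initialize: alpha = 0.5
Entering loop: for idx in range(1, 7):
After iteration 1: idx = 1, weight = 0.5
After iteration 2: idx = 2, weight = 1.25
After iteration 3: idx = 3, weight = 2.125
After iteration 4: idx = 4, weight = 3.0625
After iteration 5: idx = 5, weight = 4.03125
After iteration 6: idx = 6, weight = 5.015625
Loop ends.

Final answer: 5.015625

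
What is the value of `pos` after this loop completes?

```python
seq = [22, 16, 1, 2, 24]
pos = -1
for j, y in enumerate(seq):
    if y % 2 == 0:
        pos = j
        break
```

Let's trace through this code step by step.

Initialize: seq = [22, 16, 1, 2, 24]
Initialize: pos = -1
Entering loop: for j, y in enumerate(seq):
After iteration 1: j = 0, y = 22, pos = 0
Loop ends.

Final answer: 0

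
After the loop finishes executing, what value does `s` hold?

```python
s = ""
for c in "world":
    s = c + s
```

Let's trace through this code step by step.

Initialize: s = ''
Entering loop: for c in "world":
After iteration 1: c = 'w', s = 'w'
After iteration 2: c = 'o', s = 'ow'
After iteration 3: c = 'r', s = 'row'
After iteration 4: c = 'l', s = 'lrow'
After iteration 5: c = 'd', s = 'dlrow'
Loop ends.

Final answer: 'dlrow'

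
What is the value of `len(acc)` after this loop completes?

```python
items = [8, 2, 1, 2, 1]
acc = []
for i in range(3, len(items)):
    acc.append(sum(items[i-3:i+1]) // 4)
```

Let's trace through this code step by step.

Initialize: items = [8, 2, 1, 2, 1]
Initialize: acc = []
Entering loop: for i in range(3, len(items)):
After iteration 1: i = 3, acc = [3]
After iteration 2: i = 4, acc = [3, 1]
Loop ends.
len(acc) = 2

Final answer: 2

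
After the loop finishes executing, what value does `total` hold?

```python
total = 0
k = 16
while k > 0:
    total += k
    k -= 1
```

Let's trace through this code step by step.

Initialize: total = 0
Initialize: k = 16
Entering loop: while k > 0:
After iteration 1: total = 16, k = 15
After iteration 2: total = 31, k = 14
After iteration 3: total = 45, k = 13
After iteration 4: total = 58, k = 12
After iteration 5: total = 70, k = 11
After iteration 6: total = 81, k = 10
After iteration 7: total = 91, k = 9
After iteration 8: total = 100, k = 8
After iteration 9: total = 108, k = 7
After iteration 10: total = 115, k = 6
After iteration 11: total = 121, k = 5
After iteration 12: total = 126, k = 4
After iteration 13: total = 130, k = 3
After iteration 14: total = 133, k = 2
After iteration 15: total = 135, k = 1
After iteration 16: total = 136, k = 0
Loop ends.

Final answer: 136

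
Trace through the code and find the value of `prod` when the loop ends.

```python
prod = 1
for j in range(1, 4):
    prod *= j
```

Let's trace through this code step by step.

Initialize: prod = 1
Entering loop: for j in range(1, 4):
After iteration 1: j = 1, prod = 1
After iteration 2: j = 2, prod = 2
After iteration 3: j = 3, prod = 6
Loop ends.

Final answer: 6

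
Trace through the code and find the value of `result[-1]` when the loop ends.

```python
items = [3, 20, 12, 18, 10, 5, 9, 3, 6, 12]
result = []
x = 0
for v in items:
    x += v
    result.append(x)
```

Let's trace through this code step by step.

Initialize: items = [3, 20, 12, 18, 10, 5, 9, 3, 6, 12]
Initialize: result = []
Initialize: x = 0
Entering loop: for v in items:
After iteration 1: v = 3, result = [3], x = 3
After iteration 2: v = 20, result = [3, 23], x = 23
After iteration 3: v = 12, result = [3, 23, 35], x = 35
After iteration 4: v = 18, result = [3, 23, 35, 53], x = 53
After iteration 5: v = 10, result = [3, 23, 35, 53, 63], x = 63
After iteration 6: v = 5, result = [3, 23, 35, 53, 63, 68], x = 68
After iteration 7: v = 9, result = [3, 23, 35, 53, 63, 68, 77], x = 77
After iteration 8: v = 3, result = [3, 23, 35, 53, 63, 68, 77, 80], x = 80
After iteration 9: v = 6, result = [3, 23, 35, 53, 63, 68, 77, 80, 86], x = 86
After iteration 10: v = 12, result = [3, 23, 35, 53, 63, 68, 77, 80, 86, 98], x = 98
Loop ends.
result[-1] = 98

Final answer: 98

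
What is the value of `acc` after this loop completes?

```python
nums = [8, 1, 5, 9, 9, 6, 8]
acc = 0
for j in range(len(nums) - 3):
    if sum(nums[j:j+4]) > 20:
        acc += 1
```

Let's trace through this code step by step.

Initialize: nums = [8, 1, 5, 9, 9, 6, 8]
Initialize: acc = 0
Entering loop: for j in range(len(nums) - 3):
After iteration 1: j = 0, acc = 1
After iteration 2: j = 1, acc = 2
After iteration 3: j = 2, acc = 3
After iteration 4: j = 3, acc = 4
Loop ends.

Final answer: 4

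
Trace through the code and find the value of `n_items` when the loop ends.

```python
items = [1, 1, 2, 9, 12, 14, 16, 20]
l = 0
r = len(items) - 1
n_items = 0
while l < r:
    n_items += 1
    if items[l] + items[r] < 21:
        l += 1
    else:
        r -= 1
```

Let's trace through this code step by step.

Initialize: items = [1, 1, 2, 9, 12, 14, 16, 20]
Initialize: l = 0
Initialize: r = 7
Initialize: n_items = 0
Entering loop: while l < r:
After iteration 1: l = 0, r = 6, n_items = 1
After iteration 2: l = 1, r = 6, n_items = 2
After iteration 3: l = 2, r = 6, n_items = 3
After iteration 4: l = 3, r = 6, n_items = 4
After iteration 5: l = 3, r = 5, n_items = 5
After iteration 6: l = 3, r = 4, n_items = 6
After iteration 7: l = 3, r = 3, n_items = 7
Loop ends.

Final answer: 7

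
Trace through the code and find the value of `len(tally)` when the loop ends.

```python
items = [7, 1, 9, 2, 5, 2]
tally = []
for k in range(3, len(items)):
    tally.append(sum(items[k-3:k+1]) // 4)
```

Let's trace through this code step by step.

Initialize: items = [7, 1, 9, 2, 5, 2]
Initialize: tally = []
Entering loop: for k in range(3, len(items)):
After iteration 1: k = 3, tally = [4]
After iteration 2: k = 4, tally = [4, 4]
After iteration 3: k = 5, tally = [4, 4, 4]
Loop ends.
len(tally) = 3

Final answer: 3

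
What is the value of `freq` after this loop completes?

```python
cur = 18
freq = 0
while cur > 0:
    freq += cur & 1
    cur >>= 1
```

Let's trace through this code step by step.

Initialize: cur = 18
Initialize: freq = 0
Entering loop: while cur > 0:
After iteration 1: cur = 9, freq = 0
After iteration 2: cur = 4, freq = 1
After iteration 3: cur = 2, freq = 1
After iteration 4: cur = 1, freq = 1
After iteration 5: cur = 0, freq = 2
Loop ends.

Final answer: 2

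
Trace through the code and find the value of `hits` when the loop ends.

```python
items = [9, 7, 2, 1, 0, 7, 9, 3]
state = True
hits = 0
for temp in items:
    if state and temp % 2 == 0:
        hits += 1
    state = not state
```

Let's trace through this code step by step.

Initialize: items = [9, 7, 2, 1, 0, 7, 9, 3]
Initialize: state = True
Initialize: hits = 0
Entering loop: for temp in items:
After iteration 1: temp = 9, state = False, hits = 0
After iteration 2: temp = 7, state = True, hits = 0
After iteration 3: temp = 2, state = False, hits = 1
After iteration 4: temp = 1, state = True, hits = 1
After iteration 5: temp = 0, state = False, hits = 2
After iteration 6: temp = 7, state = True, hits = 2
After iteration 7: temp = 9, state = False, hits = 2
After iteration 8: temp = 3, state = True, hits = 2
Loop ends.

Final answer: 2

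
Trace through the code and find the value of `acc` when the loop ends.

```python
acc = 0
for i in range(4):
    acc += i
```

Let's trace through this code step by step.

Initialize: acc = 0
Entering loop: for i in range(4):
After iteration 1: i = 0, acc = 0
After iteration 2: i = 1, acc = 1
After iteration 3: i = 2, acc = 3
After iteration 4: i = 3, acc = 6
Loop ends.

Final answer: 6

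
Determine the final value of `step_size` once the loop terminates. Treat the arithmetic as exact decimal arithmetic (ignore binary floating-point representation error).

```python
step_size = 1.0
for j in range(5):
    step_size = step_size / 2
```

Let's trace through this code step by step.

Initialize: step_size = 1.0
Entering loop: for j in range(5):
After iteration 1: j = 0, step_size = 0.5
After iteration 2: j = 1, step_size = 0.25
After iteration 3: j = 2, step_size = 0.125
After iteration 4: j = 3, step_size = 0.0625
After iteration 5: j = 4, step_size = 0.03125
Loop ends.

Final answer: 0.03125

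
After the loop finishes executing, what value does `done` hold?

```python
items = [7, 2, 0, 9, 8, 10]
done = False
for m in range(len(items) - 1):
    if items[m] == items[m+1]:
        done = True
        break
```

Let's trace through this code step by step.

Initialize: items = [7, 2, 0, 9, 8, 10]
Initialize: done = False
Entering loop: for m in range(len(items) - 1):
After iteration 1: m = 0, done = False
After iteration 2: m = 1, done = False
After iteration 3: m = 2, done = False
After iteration 4: m = 3, done = False
After iteration 5: m = 4, done = False
Loop ends.

Final answer: False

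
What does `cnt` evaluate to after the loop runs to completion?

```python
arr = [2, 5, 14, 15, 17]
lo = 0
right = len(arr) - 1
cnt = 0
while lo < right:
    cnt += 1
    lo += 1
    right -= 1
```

Let's trace through this code step by step.

Initialize: arr = [2, 5, 14, 15, 17]
Initialize: lo = 0
Initialize: right = 4
Initialize: cnt = 0
Entering loop: while lo < right:
After iteration 1: lo = 1, right = 3, cnt = 1
After iteration 2: lo = 2, right = 2, cnt = 2
Loop ends.

Final answer: 2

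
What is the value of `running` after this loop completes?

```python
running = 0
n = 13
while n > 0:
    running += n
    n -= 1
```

Let's trace through this code step by step.

Initialize: running = 0
Initialize: n = 13
Entering loop: while n > 0:
After iteration 1: running = 13, n = 12
After iteration 2: running = 25, n = 11
After iteration 3: running = 36, n = 10
After iteration 4: running = 46, n = 9
After iteration 5: running = 55, n = 8
After iteration 6: running = 63, n = 7
After iteration 7: running = 70, n = 6
After iteration 8: running = 76, n = 5
After iteration 9: running = 81, n = 4
After iteration 10: running = 85, n = 3
After iteration 11: running = 88, n = 2
After iteration 12: running = 90, n = 1
After iteration 13: running = 91, n = 0
Loop ends.

Final answer: 91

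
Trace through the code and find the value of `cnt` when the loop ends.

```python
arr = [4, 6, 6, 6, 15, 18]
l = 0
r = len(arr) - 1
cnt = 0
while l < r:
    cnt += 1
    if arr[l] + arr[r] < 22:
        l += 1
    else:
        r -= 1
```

Let's trace through this code step by step.

Initialize: arr = [4, 6, 6, 6, 15, 18]
Initialize: l = 0
Initialize: r = 5
Initialize: cnt = 0
Entering loop: while l < r:
After iteration 1: l = 0, r = 4, cnt = 1
After iteration 2: l = 1, r = 4, cnt = 2
After iteration 3: l = 2, r = 4, cnt = 3
After iteration 4: l = 3, r = 4, cnt = 4
After iteration 5: l = 4, r = 4, cnt = 5
Loop ends.

Final answer: 5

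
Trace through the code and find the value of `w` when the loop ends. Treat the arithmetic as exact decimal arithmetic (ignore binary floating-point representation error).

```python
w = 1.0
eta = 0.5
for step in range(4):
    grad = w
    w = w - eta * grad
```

Let's trace through this code step by step.

Initialize: w = 1.0
Initialize: eta = 0.5
Entering loop: for step in range(4):
After iteration 1: step = 0, w = 0.5, grad = 1.0
After iteration 2: step = 1, w = 0.25, grad = 0.5
After iteration 3: step = 2, w = 0.125, grad = 0.25
After iteration 4: step = 3, w = 0.0625, grad = 0.125
Loop ends.

Final answer: 0.0625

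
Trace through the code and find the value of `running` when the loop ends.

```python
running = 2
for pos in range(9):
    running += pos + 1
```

Let's trace through this code step by step.

Initialize: running = 2
Entering loop: for pos in range(9):
After iteration 1: pos = 0, running = 3
After iteration 2: pos = 1, running = 5
After iteration 3: pos = 2, running = 8
After iteration 4: pos = 3, running = 12
After iteration 5: pos = 4, running = 17
After iteration 6: pos = 5, running = 23
After iteration 7: pos = 6, running = 30
After iteration 8: pos = 7, running = 38
After iteration 9: pos = 8, running = 47
Loop ends.

Final answer: 47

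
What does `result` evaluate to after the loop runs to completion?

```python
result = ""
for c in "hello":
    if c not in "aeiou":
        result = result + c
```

Let's trace through this code step by step.

Initialize: result = ''
Entering loop: for c in "hello":
After iteration 1: c = 'h', result = 'h'
After iteration 2: c = 'e', result = 'h'
After iteration 3: c = 'l', result = 'hl'
After iteration 4: c = 'l', result = 'hll'
After iteration 5: c = 'o', result = 'hll'
Loop ends.

Final answer: 'hll'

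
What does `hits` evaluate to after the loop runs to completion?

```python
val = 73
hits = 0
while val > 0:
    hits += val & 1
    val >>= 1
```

Let's trace through this code step by step.

Initialize: val = 73
Initialize: hits = 0
Entering loop: while val > 0:
After iteration 1: val = 36, hits = 1
After iteration 2: val = 18, hits = 1
After iteration 3: val = 9, hits = 1
After iteration 4: val = 4, hits = 2
After iteration 5: val = 2, hits = 2
After iteration 6: val = 1, hits = 2
After iteration 7: val = 0, hits = 3
Loop ends.

Final answer: 3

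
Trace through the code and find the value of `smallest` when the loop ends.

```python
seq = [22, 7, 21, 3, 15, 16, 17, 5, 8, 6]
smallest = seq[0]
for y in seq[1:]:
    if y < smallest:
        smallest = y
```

Let's trace through this code step by step.

Initialize: seq = [22, 7, 21, 3, 15, 16, 17, 5, 8, 6]
Initialize: smallest = 22
Entering loop: for y in seq[1:]:
After iteration 1: y = 7, smallest = 7
After iteration 2: y = 21, smallest = 7
After iteration 3: y = 3, smallest = 3
After iteration 4: y = 15, smallest = 3
After iteration 5: y = 16, smallest = 3
After iteration 6: y = 17, smallest = 3
After iteration 7: y = 5, smallest = 3
After iteration 8: y = 8, smallest = 3
After iteration 9: y = 6, smallest = 3
Loop ends.

Final answer: 3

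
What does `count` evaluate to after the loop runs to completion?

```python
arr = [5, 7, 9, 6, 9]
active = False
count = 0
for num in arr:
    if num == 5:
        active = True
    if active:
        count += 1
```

Let's trace through this code step by step.

Initialize: arr = [5, 7, 9, 6, 9]
Initialize: active = False
Initialize: count = 0
Entering loop: for num in arr:
After iteration 1: num = 5, active = True, count = 1
After iteration 2: num = 7, active = True, count = 2
After iteration 3: num = 9, active = True, count = 3
After iteration 4: num = 6, active = True, count = 4
After iteration 5: num = 9, active = True, count = 5
Loop ends.

Final answer: 5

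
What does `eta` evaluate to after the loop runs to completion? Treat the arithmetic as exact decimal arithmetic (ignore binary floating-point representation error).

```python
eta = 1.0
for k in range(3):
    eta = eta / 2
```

Let's trace through this code step by step.

Initialize: eta = 1.0
Entering loop: for k in range(3):
After iteration 1: k = 0, eta = 0.5
After iteration 2: k = 1, eta = 0.25
After iteration 3: k = 2, eta = 0.125
Loop ends.

Final answer: 0.125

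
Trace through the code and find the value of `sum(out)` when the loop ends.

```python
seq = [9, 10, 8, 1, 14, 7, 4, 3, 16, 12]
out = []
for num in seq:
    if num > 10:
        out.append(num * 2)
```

Let's trace through this code step by step.

Initialize: seq = [9, 10, 8, 1, 14, 7, 4, 3, 16, 12]
Initialize: out = []
Entering loop: for num in seq:
After iteration 1: num = 9, out = []
After iteration 2: num = 10, out = []
After iteration 3: num = 8, out = []
After iteration 4: num = 1, out = []
After iteration 5: num = 14, out = [28]
After iteration 6: num = 7, out = [28]
After iteration 7: num = 4, out = [28]
After iteration 8: num = 3, out = [28]
After iteration 9: num = 16, out = [28, 32]
After iteration 10: num = 12, out = [28, 32, 24]
Loop ends.
sum(out) = 84

Final answer: 84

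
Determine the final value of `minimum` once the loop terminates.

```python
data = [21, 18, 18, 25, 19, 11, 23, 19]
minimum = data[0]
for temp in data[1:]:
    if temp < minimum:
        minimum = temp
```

Let's trace through this code step by step.

Initialize: data = [21, 18, 18, 25, 19, 11, 23, 19]
Initialize: minimum = 21
Entering loop: for temp in data[1:]:
After iteration 1: temp = 18, minimum = 18
After iteration 2: temp = 18, minimum = 18
After iteration 3: temp = 25, minimum = 18
After iteration 4: temp = 19, minimum = 18
After iteration 5: temp = 11, minimum = 11
After iteration 6: temp = 23, minimum = 11
After iteration 7: temp = 19, minimum = 11
Loop ends.

Final answer: 11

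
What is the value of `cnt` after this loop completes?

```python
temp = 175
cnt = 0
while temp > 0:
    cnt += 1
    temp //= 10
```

Let's trace through this code step by step.

Initialize: temp = 175
Initialize: cnt = 0
Entering loop: while temp > 0:
After iteration 1: temp = 17, cnt = 1
After iteration 2: temp = 1, cnt = 2
After iteration 3: temp = 0, cnt = 3
Loop ends.

Final answer: 3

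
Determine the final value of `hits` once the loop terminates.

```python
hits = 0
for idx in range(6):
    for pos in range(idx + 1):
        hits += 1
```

Let's trace through this code step by step.

Initialize: hits = 0
Entering loop: for idx in range(6):
After iteration 1: idx = 0, hits = 1, pos = 0
After iteration 2: idx = 1, hits = 3, pos = 1
After iteration 3: idx = 2, hits = 6, pos = 2
After iteration 4: idx = 3, hits = 10, pos = 3
After iteration 5: idx = 4, hits = 15, pos = 4
After iteration 6: idx = 5, hits = 21, pos = 5
Loop ends.

Final answer: 21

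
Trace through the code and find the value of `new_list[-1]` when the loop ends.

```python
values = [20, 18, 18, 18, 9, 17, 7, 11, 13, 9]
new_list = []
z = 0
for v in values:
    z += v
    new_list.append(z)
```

Let's trace through this code step by step.

Initialize: values = [20, 18, 18, 18, 9, 17, 7, 11, 13, 9]
Initialize: new_list = []
Initialize: z = 0
Entering loop: for v in values:
After iteration 1: v = 20, new_list = [20], z = 20
After iteration 2: v = 18, new_list = [20, 38], z = 38
After iteration 3: v = 18, new_list = [20, 38, 56], z = 56
After iteration 4: v = 18, new_list = [20, 38, 56, 74], z = 74
After iteration 5: v = 9, new_list = [20, 38, 56, 74, 83], z = 83
After iteration 6: v = 17, new_list = [20, 38, 56, 74, 83, 100], z = 100
After iteration 7: v = 7, new_list = [20, 38, 56, 74, 83, 100, 107], z = 107
After iteration 8: v = 11, new_list = [20, 38, 56, 74, 83, 100, 107, 118], z = 118
After iteration 9: v = 13, new_list = [20, 38, 56, 74, 83, 100, 107, 118, 131], z = 131
After iteration 10: v = 9, new_list = [20, 38, 56, 74, 83, 100, 107, 118, 131, 140], z = 140
Loop ends.
new_list[-1] = 140

Final answer: 140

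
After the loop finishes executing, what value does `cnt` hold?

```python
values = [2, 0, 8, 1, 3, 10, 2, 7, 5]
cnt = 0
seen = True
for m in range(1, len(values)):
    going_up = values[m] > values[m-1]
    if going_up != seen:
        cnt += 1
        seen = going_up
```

Let's trace through this code step by step.

Initialize: values = [2, 0, 8, 1, 3, 10, 2, 7, 5]
Initialize: cnt = 0
Initialize: seen = True
Entering loop: for m in range(1, len(values)):
After iteration 1: m = 1, cnt = 1, seen = False, going_up = False
After iteration 2: m = 2, cnt = 2, seen = True, going_up = True
After iteration 3: m = 3, cnt = 3, seen = False, going_up = False
After iteration 4: m = 4, cnt = 4, seen = True, going_up = True
After iteration 5: m = 5, cnt = 4, seen = True, going_up = True
After iteration 6: m = 6, cnt = 5, seen = False, going_up = False
After iteration 7: m = 7, cnt = 6, seen = True, going_up = True
After iteration 8: m = 8, cnt = 7, seen = False, going_up = False
Loop ends.

Final answer: 7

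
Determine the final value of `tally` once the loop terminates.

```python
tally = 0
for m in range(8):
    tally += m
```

Let's trace through this code step by step.

Initialize: tally = 0
Entering loop: for m in range(8):
After iteration 1: m = 0, tally = 0
After iteration 2: m = 1, tally = 1
After iteration 3: m = 2, tally = 3
After iteration 4: m = 3, tally = 6
After iteration 5: m = 4, tally = 10
After iteration 6: m = 5, tally = 15
After iteration 7: m = 6, tally = 21
After iteration 8: m = 7, tally = 28
Loop ends.

Final answer: 28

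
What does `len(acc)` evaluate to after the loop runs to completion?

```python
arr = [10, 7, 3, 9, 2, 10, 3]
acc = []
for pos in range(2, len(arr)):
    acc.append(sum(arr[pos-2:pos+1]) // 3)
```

Let's trace through this code step by step.

Initialize: arr = [10, 7, 3, 9, 2, 10, 3]
Initialize: acc = []
Entering loop: for pos in range(2, len(arr)):
After iteration 1: pos = 2, acc = [6]
After iteration 2: pos = 3, acc = [6, 6]
After iteration 3: pos = 4, acc = [6, 6, 4]
After iteration 4: pos = 5, acc = [6, 6, 4, 7]
After iteration 5: pos = 6, acc = [6, 6, 4, 7, 5]
Loop ends.
len(acc) = 5

Final answer: 5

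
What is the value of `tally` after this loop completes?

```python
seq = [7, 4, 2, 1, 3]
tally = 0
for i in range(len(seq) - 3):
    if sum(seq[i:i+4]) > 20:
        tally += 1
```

Let's trace through this code step by step.

Initialize: seq = [7, 4, 2, 1, 3]
Initialize: tally = 0
Entering loop: for i in range(len(seq) - 3):
After iteration 1: i = 0, tally = 0
After iteration 2: i = 1, tally = 0
Loop ends.

Final answer: 0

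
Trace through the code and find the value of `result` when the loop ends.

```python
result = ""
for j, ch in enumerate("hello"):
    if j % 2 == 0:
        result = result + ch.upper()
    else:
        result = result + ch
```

Let's trace through this code step by step.

Initialize: result = ''
Entering loop: for j, ch in enumerate("hello"):
After iteration 1: j = 0, ch = 'h', result = 'H'
After iteration 2: j = 1, ch = 'e', result = 'He'
After iteration 3: j = 2, ch = 'l', result = 'HeL'
After iteration 4: j = 3, ch = 'l', result = 'HeLl'
After iteration 5: j = 4, ch = 'o', result = 'HeLlO'
Loop ends.

Final answer: 'HeLlO'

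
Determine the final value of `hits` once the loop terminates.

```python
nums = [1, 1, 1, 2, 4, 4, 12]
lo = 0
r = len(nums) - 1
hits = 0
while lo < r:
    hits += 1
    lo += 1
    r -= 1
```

Let's trace through this code step by step.

Initialize: nums = [1, 1, 1, 2, 4, 4, 12]
Initialize: lo = 0
Initialize: r = 6
Initialize: hits = 0
Entering loop: while lo < r:
After iteration 1: lo = 1, r = 5, hits = 1
After iteration 2: lo = 2, r = 4, hits = 2
After iteration 3: lo = 3, r = 3, hits = 3
Loop ends.

Final answer: 3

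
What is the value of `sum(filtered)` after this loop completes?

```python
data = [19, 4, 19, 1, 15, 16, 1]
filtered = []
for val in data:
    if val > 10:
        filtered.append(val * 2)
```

Let's trace through this code step by step.

Initialize: data = [19, 4, 19, 1, 15, 16, 1]
Initialize: filtered = []
Entering loop: for val in data:
After iteration 1: val = 19, filtered = [38]
After iteration 2: val = 4, filtered = [38]
After iteration 3: val = 19, filtered = [38, 38]
After iteration 4: val = 1, filtered = [38, 38]
After iteration 5: val = 15, filtered = [38, 38, 30]
After iteration 6: val = 16, filtered = [38, 38, 30, 32]
After iteration 7: val = 1, filtered = [38, 38, 30, 32]
Loop ends.
sum(filtered) = 138

Final answer: 138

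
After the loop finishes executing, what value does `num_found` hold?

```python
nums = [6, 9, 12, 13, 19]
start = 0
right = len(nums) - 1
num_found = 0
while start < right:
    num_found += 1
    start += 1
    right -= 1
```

Let's trace through this code step by step.

Initialize: nums = [6, 9, 12, 13, 19]
Initialize: start = 0
Initialize: right = 4
Initialize: num_found = 0
Entering loop: while start < right:
After iteration 1: start = 1, right = 3, num_found = 1
After iteration 2: start = 2, right = 2, num_found = 2
Loop ends.

Final answer: 2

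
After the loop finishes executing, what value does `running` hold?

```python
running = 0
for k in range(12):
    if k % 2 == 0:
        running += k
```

Let's trace through this code step by step.

Initialize: running = 0
Entering loop: for k in range(12):
After iteration 1: k = 0, running = 0
After iteration 2: k = 1, running = 0
After iteration 3: k = 2, running = 2
After iteration 4: k = 3, running = 2
After iteration 5: k = 4, running = 6
After iteration 6: k = 5, running = 6
After iteration 7: k = 6, running = 12
After iteration 8: k = 7, running = 12
After iteration 9: k = 8, running = 20
After iteration 10: k = 9, running = 20
After iteration 11: k = 10, running = 30
After iteration 12: k = 11, running = 30
Loop ends.

Final answer: 30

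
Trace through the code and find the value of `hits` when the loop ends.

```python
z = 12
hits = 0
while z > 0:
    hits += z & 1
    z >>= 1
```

Let's trace through this code step by step.

Initialize: z = 12
Initialize: hits = 0
Entering loop: while z > 0:
After iteration 1: z = 6, hits = 0
After iteration 2: z = 3, hits = 0
After iteration 3: z = 1, hits = 1
After iteration 4: z = 0, hits = 2
Loop ends.

Final answer: 2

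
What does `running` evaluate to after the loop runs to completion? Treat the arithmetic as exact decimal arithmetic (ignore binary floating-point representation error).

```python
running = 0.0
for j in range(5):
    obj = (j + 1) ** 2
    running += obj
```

Let's trace through this code step by step.

Initialize: running = 0.0
Entering loop: for j in range(5):
After iteration 1: j = 0, running = 1.0, obj = 1
After iteration 2: j = 1, running = 5.0, obj = 4
After iteration 3: j = 2, running = 14.0, obj = 9
After iteration 4: j = 3, running = 30.0, obj = 16
After iteration 5: j = 4, running = 55.0, obj = 25
Loop ends.

Final answer: 55.0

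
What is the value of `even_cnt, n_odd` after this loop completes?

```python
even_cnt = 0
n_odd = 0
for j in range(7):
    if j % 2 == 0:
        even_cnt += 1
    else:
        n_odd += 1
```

Let's trace through this code step by step.

Initialize: even_cnt = 0
Initialize: n_odd = 0
Entering loop: for j in range(7):
After iteration 1: j = 0, even_cnt = 1, n_odd = 0
After iteration 2: j = 1, even_cnt = 1, n_odd = 1
After iteration 3: j = 2, even_cnt = 2, n_odd = 1
After iteration 4: j = 3, even_cnt = 2, n_odd = 2
After iteration 5: j = 4, even_cnt = 3, n_odd = 2
After iteration 6: j = 5, even_cnt = 3, n_odd = 3
After iteration 7: j = 6, even_cnt = 4, n_odd = 3
Loop ends.

Final answer: 4, 3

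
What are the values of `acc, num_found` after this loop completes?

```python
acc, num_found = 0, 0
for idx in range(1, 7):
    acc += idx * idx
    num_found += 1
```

Let's trace through this code step by step.

Initialize: acc = 0
Initialize: num_found = 0
Entering loop: for idx in range(1, 7):
After iteration 1: idx = 1, acc = 1, num_found = 1
After iteration 2: idx = 2, acc = 5, num_found = 2
After iteration 3: idx = 3, acc = 14, num_found = 3
After iteration 4: idx = 4, acc = 30, num_found = 4
After iteration 5: idx = 5, acc = 55, num_found = 5
After iteration 6: idx = 6, acc = 91, num_found = 6
Loop ends.

Final answer: 91, 6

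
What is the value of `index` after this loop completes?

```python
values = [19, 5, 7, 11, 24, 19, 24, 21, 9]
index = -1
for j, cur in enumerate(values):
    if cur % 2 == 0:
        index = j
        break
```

Let's trace through this code step by step.

Initialize: values = [19, 5, 7, 11, 24, 19, 24, 21, 9]
Initialize: index = -1
Entering loop: for j, cur in enumerate(values):
After iteration 1: j = 0, cur = 19, index = -1
After iteration 2: j = 1, cur = 5, index = -1
After iteration 3: j = 2, cur = 7, index = -1
After iteration 4: j = 3, cur = 11, index = -1
After iteration 5: j = 4, cur = 24, index = 4
Loop ends.

Final answer: 4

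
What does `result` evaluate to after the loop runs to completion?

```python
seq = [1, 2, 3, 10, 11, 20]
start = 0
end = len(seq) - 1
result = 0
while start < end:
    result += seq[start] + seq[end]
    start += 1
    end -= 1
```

Let's trace through this code step by step.

Initialize: seq = [1, 2, 3, 10, 11, 20]
Initialize: start = 0
Initialize: end = 5
Initialize: result = 0
Entering loop: while start < end:
After iteration 1: start = 1, end = 4, result = 21
After iteration 2: start = 2, end = 3, result = 34
After iteration 3: start = 3, end = 2, result = 47
Loop ends.

Final answer: 47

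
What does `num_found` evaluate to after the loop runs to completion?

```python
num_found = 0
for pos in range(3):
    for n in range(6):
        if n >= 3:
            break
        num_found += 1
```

Let's trace through this code step by step.

Initialize: num_found = 0
Entering loop: for pos in range(3):
After iteration 1: pos = 0, num_found = 3
After iteration 2: pos = 1, num_found = 6
After iteration 3: pos = 2, num_found = 9
Loop ends.

Final answer: 9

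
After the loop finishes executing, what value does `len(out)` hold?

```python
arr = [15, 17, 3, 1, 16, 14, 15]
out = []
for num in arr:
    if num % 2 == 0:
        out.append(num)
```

Let's trace through this code step by step.

Initialize: arr = [15, 17, 3, 1, 16, 14, 15]
Initialize: out = []
Entering loop: for num in arr:
After iteration 1: num = 15, out = []
After iteration 2: num = 17, out = []
After iteration 3: num = 3, out = []
After iteration 4: num = 1, out = []
After iteration 5: num = 16, out = [16]
After iteration 6: num = 14, out = [16, 14]
After iteration 7: num = 15, out = [16, 14]
Loop ends.
len(out) = 2

Final answer: 2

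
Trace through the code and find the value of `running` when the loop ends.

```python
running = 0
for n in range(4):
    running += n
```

Let's trace through this code step by step.

Initialize: running = 0
Entering loop: for n in range(4):
After iteration 1: n = 0, running = 0
After iteration 2: n = 1, running = 1
After iteration 3: n = 2, running = 3
After iteration 4: n = 3, running = 6
Loop ends.

Final answer: 6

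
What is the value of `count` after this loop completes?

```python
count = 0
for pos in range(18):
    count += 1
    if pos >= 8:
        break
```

Let's trace through this code step by step.

Initialize: count = 0
Entering loop: for pos in range(18):
After iteration 1: pos = 0, count = 1
After iteration 2: pos = 1, count = 2
After iteration 3: pos = 2, count = 3
After iteration 4: pos = 3, count = 4
After iteration 5: pos = 4, count = 5
After iteration 6: pos = 5, count = 6
After iteration 7: pos = 6, count = 7
After iteration 8: pos = 7, count = 8
After iteration 9: pos = 8, count = 9
Loop ends.

Final answer: 9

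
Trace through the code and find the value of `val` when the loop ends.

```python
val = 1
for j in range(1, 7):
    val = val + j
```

Let's trace through this code step by step.

Initialize: val = 1
Entering loop: for j in range(1, 7):
After iteration 1: j = 1, val = 2
After iteration 2: j = 2, val = 4
After iteration 3: j = 3, val = 7
After iteration 4: j = 4, val = 11
After iteration 5: j = 5, val = 16
After iteration 6: j = 6, val = 22
Loop ends.

Final answer: 22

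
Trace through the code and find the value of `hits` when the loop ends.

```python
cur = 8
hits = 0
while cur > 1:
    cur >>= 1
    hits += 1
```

Let's trace through this code step by step.

Initialize: cur = 8
Initialize: hits = 0
Entering loop: while cur > 1:
After iteration 1: cur = 4, hits = 1
After iteration 2: cur = 2, hits = 2
After iteration 3: cur = 1, hits = 3
Loop ends.

Final answer: 3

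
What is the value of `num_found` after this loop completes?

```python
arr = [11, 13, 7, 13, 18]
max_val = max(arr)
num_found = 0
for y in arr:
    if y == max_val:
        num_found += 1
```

Let's trace through this code step by step.

Initialize: arr = [11, 13, 7, 13, 18]
Initialize: max_val = 18
Initialize: num_found = 0
Entering loop: for y in arr:
After iteration 1: y = 11, num_found = 0
After iteration 2: y = 13, num_found = 0
After iteration 3: y = 7, num_found = 0
After iteration 4: y = 13, num_found = 0
After iteration 5: y = 18, num_found = 1
Loop ends.

Final answer: 1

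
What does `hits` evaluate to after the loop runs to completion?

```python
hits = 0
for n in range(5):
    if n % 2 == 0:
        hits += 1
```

Let's trace through this code step by step.

Initialize: hits = 0
Entering loop: for n in range(5):
After iteration 1: n = 0, hits = 1
After iteration 2: n = 1, hits = 1
After iteration 3: n = 2, hits = 2
After iteration 4: n = 3, hits = 2
After iteration 5: n = 4, hits = 3
Loop ends.

Final answer: 3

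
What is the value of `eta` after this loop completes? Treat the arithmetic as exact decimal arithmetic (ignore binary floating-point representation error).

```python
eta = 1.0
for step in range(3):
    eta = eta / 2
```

Let's trace through this code step by step.

Initialize: eta = 1.0
Entering loop: for step in range(3):
After iteration 1: step = 0, eta = 0.5
After iteration 2: step = 1, eta = 0.25
After iteration 3: step = 2, eta = 0.125
Loop ends.

Final answer: 0.125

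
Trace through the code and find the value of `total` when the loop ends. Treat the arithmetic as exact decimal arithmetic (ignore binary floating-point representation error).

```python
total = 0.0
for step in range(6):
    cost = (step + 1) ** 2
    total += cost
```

Let's trace through this code step by step.

Initialize: total = 0.0
Entering loop: for step in range(6):
After iteration 1: step = 0, total = 1.0, cost = 1
After iteration 2: step = 1, total = 5.0, cost = 4
After iteration 3: step = 2, total = 14.0, cost = 9
After iteration 4: step = 3, total = 30.0, cost = 16
After iteration 5: step = 4, total = 55.0, cost = 25
After iteration 6: step = 5, total = 91.0, cost = 36
Loop ends.

Final answer: 91.0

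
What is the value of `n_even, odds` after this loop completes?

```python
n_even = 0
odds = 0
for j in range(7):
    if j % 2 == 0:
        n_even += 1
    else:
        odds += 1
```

Let's trace through this code step by step.

Initialize: n_even = 0
Initialize: odds = 0
Entering loop: for j in range(7):
After iteration 1: j = 0, n_even = 1, odds = 0
After iteration 2: j = 1, n_even = 1, odds = 1
After iteration 3: j = 2, n_even = 2, odds = 1
After iteration 4: j = 3, n_even = 2, odds = 2
After iteration 5: j = 4, n_even = 3, odds = 2
After iteration 6: j = 5, n_even = 3, odds = 3
After iteration 7: j = 6, n_even = 4, odds = 3
Loop ends.

Final answer: 4, 3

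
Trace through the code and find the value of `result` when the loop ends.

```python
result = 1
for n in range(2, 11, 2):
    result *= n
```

Let's trace through this code step by step.

Initialize: result = 1
Entering loop: for n in range(2, 11, 2):
After iteration 1: n = 2, result = 2
After iteration 2: n = 4, result = 8
After iteration 3: n = 6, result = 48
After iteration 4: n = 8, result = 384
After iteration 5: n = 10, result = 3840
Loop ends.

Final answer: 3840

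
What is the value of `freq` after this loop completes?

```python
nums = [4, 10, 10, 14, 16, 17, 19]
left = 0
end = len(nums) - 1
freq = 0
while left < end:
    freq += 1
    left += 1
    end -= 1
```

Let's trace through this code step by step.

Initialize: nums = [4, 10, 10, 14, 16, 17, 19]
Initialize: left = 0
Initialize: end = 6
Initialize: freq = 0
Entering loop: while left < end:
After iteration 1: left = 1, end = 5, freq = 1
After iteration 2: left = 2, end = 4, freq = 2
After iteration 3: left = 3, end = 3, freq = 3
Loop ends.

Final answer: 3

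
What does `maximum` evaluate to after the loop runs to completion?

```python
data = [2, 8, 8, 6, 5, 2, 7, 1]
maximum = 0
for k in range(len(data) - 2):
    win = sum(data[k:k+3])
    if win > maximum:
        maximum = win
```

Let's trace through this code step by step.

Initialize: data = [2, 8, 8, 6, 5, 2, 7, 1]
Initialize: maximum = 0
Entering loop: for k in range(len(data) - 2):
After iteration 1: k = 0, maximum = 18, win = 18
After iteration 2: k = 1, maximum = 22, win = 22
After iteration 3: k = 2, maximum = 22, win = 19
After iteration 4: k = 3, maximum = 22, win = 13
After iteration 5: k = 4, maximum = 22, win = 14
After iteration 6: k = 5, maximum = 22, win = 10
Loop ends.

Final answer: 22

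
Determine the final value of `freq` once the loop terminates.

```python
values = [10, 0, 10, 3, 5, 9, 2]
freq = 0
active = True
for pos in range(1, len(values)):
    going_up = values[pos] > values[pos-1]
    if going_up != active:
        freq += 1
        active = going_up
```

Let's trace through this code step by step.

Initialize: values = [10, 0, 10, 3, 5, 9, 2]
Initialize: freq = 0
Initialize: active = True
Entering loop: for pos in range(1, len(values)):
After iteration 1: pos = 1, freq = 1, active = False, going_up = False
After iteration 2: pos = 2, freq = 2, active = True, going_up = True
After iteration 3: pos = 3, freq = 3, active = False, going_up = False
After iteration 4: pos = 4, freq = 4, active = True, going_up = True
After iteration 5: pos = 5, freq = 4, active = True, going_up = True
After iteration 6: pos = 6, freq = 5, active = False, going_up = False
Loop ends.

Final answer: 5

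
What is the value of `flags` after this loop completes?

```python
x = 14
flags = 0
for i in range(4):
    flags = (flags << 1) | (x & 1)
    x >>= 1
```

Let's trace through this code step by step.

Initialize: x = 14
Initialize: flags = 0
Entering loop: for i in range(4):
After iteration 1: i = 0, x = 7, flags = 0
After iteration 2: i = 1, x = 3, flags = 1
After iteration 3: i = 2, x = 1, flags = 3
After iteration 4: i = 3, x = 0, flags = 7
Loop ends.

Final answer: 7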